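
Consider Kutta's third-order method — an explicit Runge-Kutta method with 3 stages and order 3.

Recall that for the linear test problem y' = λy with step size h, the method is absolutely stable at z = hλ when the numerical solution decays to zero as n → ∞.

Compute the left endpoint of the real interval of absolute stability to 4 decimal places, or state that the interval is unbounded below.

On y'=λy, z=hλ:
  order 3, 3-stage ⇒ R(z)=1+z+z^2/2+z^3/6
  (e.g. R(-0.75)=0.46094, |R|=0.46094)

Boundary: |R(x)|=1, x<0.
x=-0.75: |R|=0.4609
|R(-2.12)|=0.4608 |R(-1.73)|=0.0965 |R(-0.76)|=0.4556
Bisect:
  x_lo=-3.3624 |R|=3.0453  x_hi=-0.2822 |R|=0.7539
  mid=-1.82230 |R|=0.17049 →hi
  mid=-2.59236 |R|=1.13578 →lo
  mid=-2.20733 |R|=0.56364 →hi
  mid=-2.39984 |R|=0.82377 →hi
  mid=-2.49610 |R|=0.97284 →hi
  mid=-2.54423 |R|=1.05252 →lo
  mid=-2.52017 |R|=1.01224 →lo
  mid=-2.50813 |R|=0.99243 →hi
  mid=-2.51415 |R|=1.00231 →lo
  ...
  [-2.51283,-2.51265] ⇒ x*=-2.5127
Stable set (-2.5127, 0).

z* = -2.5127.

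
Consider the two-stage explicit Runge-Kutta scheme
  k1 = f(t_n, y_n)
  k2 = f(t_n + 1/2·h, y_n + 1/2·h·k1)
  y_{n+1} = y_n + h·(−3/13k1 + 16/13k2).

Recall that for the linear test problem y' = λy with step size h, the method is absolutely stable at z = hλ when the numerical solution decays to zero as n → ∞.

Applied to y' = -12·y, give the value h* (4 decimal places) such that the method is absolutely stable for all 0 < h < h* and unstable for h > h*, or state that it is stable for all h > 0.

On y'=λy, z=hλ:
  k1=λy_n ⇒ h·k1=z·y_n;  k2=λ(1+1/2z)y_n ⇒ h·k2=z(1+1/2z)y_n
  y_{n+1}/y_n = 1 − 3/13z + 16/13z(1+1/2z) = 1 + z + 8/13z²
  so R(z) = 1 + z + 8/13z².

Solve |R(x)|<1 on ℝ⁻.
x=-0.85: |R|=0.5946
R=1: x+8/13x²=0 ⇒ x=−13/8=-1.6250; min R=1−1/(4·8/13)=0.5938>−1
Confirm numerically:
  x=-1.399: |R|=0.80543 <1
  x=-1.217: |R|=0.69444 <1
  x=-1.039: |R|=0.62532 <1
  x=-2.212: |R|=1.79904 >1
  x=-2.063: |R|=1.55606 >1
  x=-1.718: |R|=1.09832 >1
So |R|<1 on (-1.6250, 0).

(-1.6250,0); λ=-12 ⇒ h* = (13/8)/12 = 0.1354.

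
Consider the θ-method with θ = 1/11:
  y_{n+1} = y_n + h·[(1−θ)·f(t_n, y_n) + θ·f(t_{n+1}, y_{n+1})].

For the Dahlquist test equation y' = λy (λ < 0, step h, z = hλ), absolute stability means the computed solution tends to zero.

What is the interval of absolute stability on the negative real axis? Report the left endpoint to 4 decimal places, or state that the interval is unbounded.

z∈(-2.4444,0).

Test eqn y'=λy, z=hλ:
  y_{n+1} = y_n + z·[10/11·y_n + 1/11·y_{n+1}] ⇒ (1 − 1/11z)y_{n+1} = (1 + 10/11z)y_n
  so R(z) = (1 + 10/11z)/(1 − 1/11z).

Solve |R(x)|<1 on ℝ⁻.
x=-1.08: |R|=0.0166
R=−1: 1+10/11x = −1+1/11x ⇒ -9/11x=2 ⇒ x=2/(-9/11)=-2.4444
Confirm numerically:
  x=-2.048: |R|=0.72655 <1
  x=-1.856: |R|=0.58805 <1
  x=-1.236: |R|=0.11115 <1
  x=-2.886: |R|=1.28619 >1
  x=-2.741: |R|=1.19424 >1
Interval (-2.4444, 0).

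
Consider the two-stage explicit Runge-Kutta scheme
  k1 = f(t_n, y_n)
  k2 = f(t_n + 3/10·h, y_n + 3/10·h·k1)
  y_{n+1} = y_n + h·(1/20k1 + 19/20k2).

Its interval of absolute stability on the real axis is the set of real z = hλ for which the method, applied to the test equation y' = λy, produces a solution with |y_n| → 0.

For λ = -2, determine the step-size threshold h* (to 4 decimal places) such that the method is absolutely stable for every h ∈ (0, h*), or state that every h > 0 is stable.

(-3.5088,0); λ=-2 ⇒ h* = (200/57)/2 = 1.7544.

Set f=λy, z=hλ:
  k1=λy_n ⇒ h·k1=z·y_n;  k2=λ(1+3/10z)y_n ⇒ h·k2=z(1+3/10z)y_n
  y_{n+1}/y_n = 1 + 1/20z + 19/20z(1+3/10z) = 1 + z + 57/200z²
  ⇒ R(z) = 1 + z + 57/200z².

Find x<0 with |R(x)|<1.
x=-1.75: |R|=0.1228
R=1: x+57/200x²=0 ⇒ x=−200/57=-3.5088; min R=1−1/(4·57/200)=0.1228>−1
Confirm numerically:
  x=-3.394: |R|=0.88898 <1
  x=-3.201: |R|=0.71922 <1
  x=-2.556: |R|=0.30594 <1
  x=-2.298: |R|=0.20703 <1
  x=-3.979: |R|=1.53325 >1
  x=-3.780: |R|=1.29219 >1
So |R|<1 on (-3.5088, 0).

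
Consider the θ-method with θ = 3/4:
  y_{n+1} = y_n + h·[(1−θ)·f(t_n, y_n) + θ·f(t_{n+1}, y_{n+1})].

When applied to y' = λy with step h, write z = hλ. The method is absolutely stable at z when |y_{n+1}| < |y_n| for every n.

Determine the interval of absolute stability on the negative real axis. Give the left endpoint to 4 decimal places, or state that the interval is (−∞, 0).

(−∞, 0) — no finite endpoint.

Set f=λy, z=hλ:
  y_{n+1} = y_n + z·[1/4·y_n + 3/4·y_{n+1}] ⇒ (1 − 3/4z)y_{n+1} = (1 + 1/4z)y_n
  Hence R(z) = (1 + 1/4z)/(1 − 3/4z).

Find x<0 with |R(x)|<1.
x=-1.74: |R|=0.2451
x=-2: |R|=0.2000
x=-10: |R|=0.1765
x=-100: |R|=0.3158
θ=3/4≥1/2 ⇒ |1+1/4x|<|1−3/4x| ∀x<0 ⇒ stable on all of ℝ⁻.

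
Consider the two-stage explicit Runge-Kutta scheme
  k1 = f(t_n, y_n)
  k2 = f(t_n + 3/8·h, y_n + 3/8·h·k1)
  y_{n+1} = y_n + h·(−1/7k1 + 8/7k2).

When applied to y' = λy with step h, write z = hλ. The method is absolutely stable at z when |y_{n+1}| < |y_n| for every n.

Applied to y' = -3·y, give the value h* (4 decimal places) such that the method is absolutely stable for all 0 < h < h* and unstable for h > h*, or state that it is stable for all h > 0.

Test eqn y'=λy, z=hλ:
  k1=λy_n ⇒ h·k1=z·y_n;  k2=λ(1+3/8z)y_n ⇒ h·k2=z(1+3/8z)y_n
  y_{n+1}/y_n = 1 − 1/7z + 8/7z(1+3/8z) = 1 + z + 3/7z²
  Hence R(z) = 1 + z + 3/7z².

Solve |R(x)|<1 on ℝ⁻.
x=-1: |R|=0.4286
R=1: x+3/7x²=0 ⇒ x=−7/3=-2.3333; min R=1−1/(4·3/7)=0.4167>−1
Confirm numerically:
  x=-2.304: |R|=0.97104 <1
  x=-1.291: |R|=0.42329 <1
  x=-1.077: |R|=0.42011 <1
  x=-2.843: |R|=1.62099 >1
  x=-2.652: |R|=1.36219 >1
  x=-2.497: |R|=1.17515 >1
Interval (-2.3333, 0).

(-2.3333,0); λ=-3 ⇒ h* = (7/3)/3 = 0.7778.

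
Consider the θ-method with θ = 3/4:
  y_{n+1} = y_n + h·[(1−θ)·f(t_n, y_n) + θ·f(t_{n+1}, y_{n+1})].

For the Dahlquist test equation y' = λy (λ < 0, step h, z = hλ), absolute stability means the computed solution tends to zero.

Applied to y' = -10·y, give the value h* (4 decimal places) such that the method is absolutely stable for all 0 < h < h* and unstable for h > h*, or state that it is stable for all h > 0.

unbounded; (−∞, 0). Any h>0 works for λ=-10.

On y'=λy, z=hλ:
  y_{n+1} = y_n + z·[1/4·y_n + 3/4·y_{n+1}] ⇒ (1 − 3/4z)y_{n+1} = (1 + 1/4z)y_n
  ⇒ R(z) = (1 + 1/4z)/(1 − 3/4z).

Boundary: |R(x)|=1, x<0.
x=-1.58: |R|=0.2769
x=-2: |R|=0.2000
x=-10: |R|=0.1765
x=-100: |R|=0.3158
θ=3/4≥1/2 ⇒ |1+1/4x|<|1−3/4x| ∀x<0 ⇒ unbounded interval.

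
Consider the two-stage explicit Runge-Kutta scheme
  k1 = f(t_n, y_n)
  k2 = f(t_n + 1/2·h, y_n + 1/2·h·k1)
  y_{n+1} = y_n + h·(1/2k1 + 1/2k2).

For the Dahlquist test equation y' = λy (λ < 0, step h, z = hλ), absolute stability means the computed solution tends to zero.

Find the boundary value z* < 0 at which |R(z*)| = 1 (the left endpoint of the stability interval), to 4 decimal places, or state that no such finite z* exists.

z* = -4.0000.

Set f=λy, z=hλ:
  k1=λy_n ⇒ h·k1=z·y_n;  k2=λ(1+1/2z)y_n ⇒ h·k2=z(1+1/2z)y_n
  y_{n+1}/y_n = 1 + 1/2z + 1/2z(1+1/2z) = 1 + z + 1/4z²
  R(z) = 1 + z + 1/4z².

Find x<0 with |R(x)|<1.
x=-0.58: |R|=0.5041
R=1: x+1/4x²=0 ⇒ x=−4=-4.0000; min R=1−1/(4·1/4)=0.0000>−1
Confirm numerically:
  x=-3.348: |R|=0.45428 <1
  x=-2.575: |R|=0.08266 <1
  x=-2.408: |R|=0.04162 <1
  x=-4.558: |R|=1.63584 >1
  x=-4.458: |R|=1.51044 >1
Stable set (-4.0000, 0).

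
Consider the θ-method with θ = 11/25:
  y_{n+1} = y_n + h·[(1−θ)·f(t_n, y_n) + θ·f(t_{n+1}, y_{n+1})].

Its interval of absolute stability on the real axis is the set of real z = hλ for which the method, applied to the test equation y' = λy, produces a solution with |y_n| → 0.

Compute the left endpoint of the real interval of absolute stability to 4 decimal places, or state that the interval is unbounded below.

On y'=λy, z=hλ:
  y_{n+1} = y_n + z·[14/25·y_n + 11/25·y_{n+1}] ⇒ (1 − 11/25z)y_{n+1} = (1 + 14/25z)y_n
  so R(z) = (1 + 14/25z)/(1 − 11/25z).

Find x<0 with |R(x)|<1.
x=-1.45: |R|=0.1148
R=−1: 1+14/25x = −1+11/25x ⇒ -3/25x=2 ⇒ x=2/(-3/25)=-16.6667
Confirm numerically:
  x=-13.774: |R|=0.95084 <1
  x=-11.386: |R|=0.89456 <1
  x=-9.203: |R|=0.82262 <1
  x=-8.033: |R|=0.77152 <1
  x=-17.169: |R|=1.00705 >1
  x=-16.770: |R|=1.00148 >1
Stable set (-16.6667, 0).

left endpoint -16.6667.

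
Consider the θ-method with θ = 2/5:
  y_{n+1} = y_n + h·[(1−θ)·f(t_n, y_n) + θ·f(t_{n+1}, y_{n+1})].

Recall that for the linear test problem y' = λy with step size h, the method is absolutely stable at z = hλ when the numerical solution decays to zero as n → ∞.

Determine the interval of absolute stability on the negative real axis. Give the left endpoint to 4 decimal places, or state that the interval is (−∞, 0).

(-10.0000, 0).

With y'=λy (z=hλ):
  y_{n+1} = y_n + z·[3/5·y_n + 2/5·y_{n+1}] ⇒ (1 − 2/5z)y_{n+1} = (1 + 3/5z)y_n
  ⇒ R(z) = (1 + 3/5z)/(1 − 2/5z).

Find x<0 with |R(x)|<1.
x=-1.26: |R|=0.1622
R=−1: 1+3/5x = −1+2/5x ⇒ -1/5x=2 ⇒ x=2/(-1/5)=-10.0000
Confirm numerically:
  x=-9.024: |R|=0.95765 <1
  x=-8.669: |R|=0.94042 <1
  x=-6.956: |R|=0.83904 <1
  x=-5.363: |R|=0.70514 <1
  x=-10.511: |R|=1.01964 >1
  x=-10.328: |R|=1.01278 >1
So |R|<1 on (-10.0000, 0).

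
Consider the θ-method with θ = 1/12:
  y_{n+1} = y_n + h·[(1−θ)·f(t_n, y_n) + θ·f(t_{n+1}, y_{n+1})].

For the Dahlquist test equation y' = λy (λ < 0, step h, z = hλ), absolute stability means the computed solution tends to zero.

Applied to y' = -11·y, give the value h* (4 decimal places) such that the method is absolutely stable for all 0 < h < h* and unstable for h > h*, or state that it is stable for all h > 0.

(-2.4000,0); λ=-11 ⇒ h* = (12/5)/11 = 0.2182.

Test eqn y'=λy, z=hλ:
  y_{n+1} = y_n + z·[11/12·y_n + 1/12·y_{n+1}] ⇒ (1 − 1/12z)y_{n+1} = (1 + 11/12z)y_n
  Hence R(z) = (1 + 11/12z)/(1 − 1/12z).

Need |R(x)|<1, x<0.
x=-1.52: |R|=0.3491
R=−1: 1+11/12x = −1+1/12x ⇒ -5/6x=2 ⇒ x=2/(-5/6)=-2.4000
Confirm numerically:
  x=-2.051: |R|=0.75162 <1
  x=-1.954: |R|=0.68038 <1
  x=-1.327: |R|=0.19487 <1
  x=-2.839: |R|=1.29584 >1
  x=-2.768: |R|=1.24919 >1
  x=-2.654: |R|=1.17333 >1
Interval (-2.4000, 0).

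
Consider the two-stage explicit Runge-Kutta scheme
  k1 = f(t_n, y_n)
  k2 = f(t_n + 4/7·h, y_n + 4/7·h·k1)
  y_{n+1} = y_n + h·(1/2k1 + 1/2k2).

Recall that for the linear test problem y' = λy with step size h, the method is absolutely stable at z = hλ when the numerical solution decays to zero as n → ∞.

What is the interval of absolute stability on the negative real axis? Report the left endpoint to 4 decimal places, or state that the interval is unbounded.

With y'=λy (z=hλ):
  k1=λy_n ⇒ h·k1=z·y_n;  k2=λ(1+4/7z)y_n ⇒ h·k2=z(1+4/7z)y_n
  y_{n+1}/y_n = 1 + 1/2z + 1/2z(1+4/7z) = 1 + z + 2/7z²
  Hence R(z) = 1 + z + 2/7z².

Need |R(x)|<1, x<0.
x=-1.57: |R|=0.1343
R=1: x+2/7x²=0 ⇒ x=−7/2=-3.5000; min R=1−1/(4·2/7)=0.1250>−1
Confirm numerically:
  x=-2.494: |R|=0.28315 <1
  x=-2.321: |R|=0.21815 <1
  x=-1.579: |R|=0.13335 <1
  x=-4.076: |R|=1.67079 >1
  x=-4.021: |R|=1.59855 >1
  x=-3.825: |R|=1.35518 >1
So |R|<1 on (-3.5000, 0).

(-3.5000, 0).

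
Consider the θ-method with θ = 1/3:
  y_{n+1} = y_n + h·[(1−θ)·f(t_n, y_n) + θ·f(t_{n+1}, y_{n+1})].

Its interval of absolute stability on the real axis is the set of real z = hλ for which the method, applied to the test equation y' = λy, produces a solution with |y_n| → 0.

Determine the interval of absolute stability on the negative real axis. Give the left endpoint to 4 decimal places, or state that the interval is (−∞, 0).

(-6.0000, 0).

With y'=λy (z=hλ):
  y_{n+1} = y_n + z·[2/3·y_n + 1/3·y_{n+1}] ⇒ (1 − 1/3z)y_{n+1} = (1 + 2/3z)y_n
  Hence R(z) = (1 + 2/3z)/(1 − 1/3z).

Find x<0 with |R(x)|<1.
x=-1.74: |R|=0.1013
R=−1: 1+2/3x = −1+1/3x ⇒ -1/3x=2 ⇒ x=2/(-1/3)=-6.0000
Confirm numerically:
  x=-3.812: |R|=0.67880 <1
  x=-3.575: |R|=0.63118 <1
  x=-2.509: |R|=0.36631 <1
  x=-6.482: |R|=1.05083 >1
  x=-6.060: |R|=1.00662 >1
Interval (-6.0000, 0).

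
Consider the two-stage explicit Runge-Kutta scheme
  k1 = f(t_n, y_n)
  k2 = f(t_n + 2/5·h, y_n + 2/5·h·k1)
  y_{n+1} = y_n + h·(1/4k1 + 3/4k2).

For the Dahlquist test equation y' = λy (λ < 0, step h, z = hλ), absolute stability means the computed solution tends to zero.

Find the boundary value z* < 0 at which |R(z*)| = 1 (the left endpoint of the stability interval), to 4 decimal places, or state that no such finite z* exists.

With y'=λy (z=hλ):
  k1=λy_n ⇒ h·k1=z·y_n;  k2=λ(1+2/5z)y_n ⇒ h·k2=z(1+2/5z)y_n
  y_{n+1}/y_n = 1 + 1/4z + 3/4z(1+2/5z) = 1 + z + 3/10z²
  R(z) = 1 + z + 3/10z².

Need |R(x)|<1, x<0.
x=-0.53: |R|=0.5543
R=1: x+3/10x²=0 ⇒ x=−10/3=-3.3333; min R=1−1/(4·3/10)=0.1667>−1
Confirm numerically:
  x=-3.243: |R|=0.91211 <1
  x=-3.081: |R|=0.76677 <1
  x=-1.467: |R|=0.17863 <1
  x=-3.886: |R|=1.64430 >1
  x=-3.859: |R|=1.60856 >1
  x=-3.517: |R|=1.19379 >1
So |R|<1 on (-3.3333, 0).

z* = -3.3333.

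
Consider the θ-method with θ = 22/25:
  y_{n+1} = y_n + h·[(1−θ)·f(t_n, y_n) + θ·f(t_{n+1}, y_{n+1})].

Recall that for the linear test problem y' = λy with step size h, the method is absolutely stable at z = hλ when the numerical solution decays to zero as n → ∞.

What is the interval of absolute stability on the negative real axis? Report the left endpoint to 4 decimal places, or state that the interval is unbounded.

On y'=λy, z=hλ:
  y_{n+1} = y_n + z·[3/25·y_n + 22/25·y_{n+1}] ⇒ (1 − 22/25z)y_{n+1} = (1 + 3/25z)y_n
  so R(z) = (1 + 3/25z)/(1 − 22/25z).

Solve |R(x)|<1 on ℝ⁻.
x=-1.14: |R|=0.4309
x=-2: |R|=0.2754
x=-10: |R|=0.0204
x=-100: |R|=0.1236
θ=22/25≥1/2 ⇒ |1+3/25x|<|1−22/25x| ∀x<0 ⇒ interval (−∞,0).

(−∞, 0) — no finite endpoint.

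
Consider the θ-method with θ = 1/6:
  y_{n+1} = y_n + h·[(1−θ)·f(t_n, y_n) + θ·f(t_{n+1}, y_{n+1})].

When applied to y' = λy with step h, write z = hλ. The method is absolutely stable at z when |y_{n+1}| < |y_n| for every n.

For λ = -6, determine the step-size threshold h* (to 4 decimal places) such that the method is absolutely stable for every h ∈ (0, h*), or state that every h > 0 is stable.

(-3.0000,0); λ=-6 ⇒ h* = (3)/6 = 0.5000.

Test eqn y'=λy, z=hλ:
  y_{n+1} = y_n + z·[5/6·y_n + 1/6·y_{n+1}] ⇒ (1 − 1/6z)y_{n+1} = (1 + 5/6z)y_n
  so R(z) = (1 + 5/6z)/(1 − 1/6z).

Find x<0 with |R(x)|<1.
x=-1.27: |R|=0.0481
R=−1: 1+5/6x = −1+1/6x ⇒ -2/3x=2 ⇒ x=2/(-2/3)=-3.0000
Confirm numerically:
  x=-2.263: |R|=0.64323 <1
  x=-1.519: |R|=0.21213 <1
  x=-1.517: |R|=0.21086 <1
  x=-3.562: |R|=1.23510 >1
  x=-3.435: |R|=1.18442 >1
  x=-3.389: |R|=1.16573 >1
Stable set (-3.0000, 0).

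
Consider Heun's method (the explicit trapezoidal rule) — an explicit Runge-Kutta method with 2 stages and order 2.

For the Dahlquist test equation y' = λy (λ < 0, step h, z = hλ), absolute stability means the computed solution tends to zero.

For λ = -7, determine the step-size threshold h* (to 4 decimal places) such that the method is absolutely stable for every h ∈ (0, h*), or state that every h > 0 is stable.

Set f=λy, z=hλ:
  order 2, 2-stage ⇒ R(z)=1+z+z^2/2
  (e.g. R(-0.34)=0.71780, |R|=0.71780)

Need |R(x)|<1, x<0.
x=-0.34: |R|=0.7178
|R(-1.28)|=0.5392 |R(-0.71)|=0.5421 |R(-0.67)|=0.5544
Bisect:
  x_lo=-2.5747 |R|=1.7399  x_hi=-0.1781 |R|=0.8378
  mid=-1.37639 |R|=0.57084 →hi
  mid=-1.97555 |R|=0.97585 →hi
  mid=-2.27513 |R|=1.31298 →lo
  mid=-2.12534 |R|=1.13320 →lo
  mid=-2.05045 |R|=1.05172 →lo
  mid=-2.01300 |R|=1.01308 →lo
  mid=-1.99428 |R|=0.99429 →hi
  mid=-2.00364 |R|=1.00364 →lo
  mid=-1.99896 |R|=0.99896 →hi
  ...
  [-2.00013,-1.99998] ⇒ x*=-2.0000
So |R|<1 on (-2.0000, 0).

(-2.0000,0); λ=-7 ⇒ h* = 0.2857.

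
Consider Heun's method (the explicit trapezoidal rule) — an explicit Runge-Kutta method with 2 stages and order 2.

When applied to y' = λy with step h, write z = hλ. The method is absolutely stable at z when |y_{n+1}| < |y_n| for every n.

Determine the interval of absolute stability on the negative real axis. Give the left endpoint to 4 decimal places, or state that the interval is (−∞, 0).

z∈(-2.0000,0).

With y'=λy (z=hλ):
  order 2, 2-stage ⇒ R(z)=1+z+z^2/2
  (e.g. R(-0.8)=0.52000, |R|=0.52000)

Boundary: |R(x)|=1, x<0.
x=-0.8: |R|=0.5200
|R(-2.21)|=1.2320 |R(-1.27)|=0.5364 |R(-0.57)|=0.5924
Bisect:
  x_lo=-2.5509 |R|=1.7027  x_hi=-0.2261 |R|=0.7994
  mid=-1.38854 |R|=0.57548 →hi
  mid=-1.96974 |R|=0.97020 →hi
  mid=-2.26035 |R|=1.29424 →lo
  mid=-2.11505 |R|=1.12166 →lo
  mid=-2.04239 |R|=1.04329 →lo
  mid=-2.00607 |R|=1.00609 →lo
  mid=-1.98791 |R|=0.98798 →hi
  mid=-1.99699 |R|=0.99699 →hi
  mid=-2.00153 |R|=1.00153 →lo
  ...
  [-2.00011,-1.99997] ⇒ x*=-2.0000
Interval (-2.0000, 0).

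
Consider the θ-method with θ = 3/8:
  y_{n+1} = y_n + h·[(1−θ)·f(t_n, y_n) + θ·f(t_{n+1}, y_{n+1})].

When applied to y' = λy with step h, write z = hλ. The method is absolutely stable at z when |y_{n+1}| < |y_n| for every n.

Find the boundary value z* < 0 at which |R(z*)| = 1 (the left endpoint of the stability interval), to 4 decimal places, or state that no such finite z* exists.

Set f=λy, z=hλ:
  y_{n+1} = y_n + z·[5/8·y_n + 3/8·y_{n+1}] ⇒ (1 − 3/8z)y_{n+1} = (1 + 5/8z)y_n
  ⇒ R(z) = (1 + 5/8z)/(1 − 3/8z).

Find x<0 with |R(x)|<1.
x=-0.48: |R|=0.5932
R=−1: 1+5/8x = −1+3/8x ⇒ -1/4x=2 ⇒ x=2/(-1/4)=-8.0000
Confirm numerically:
  x=-5.579: |R|=0.80426 <1
  x=-5.237: |R|=0.76694 <1
  x=-3.540: |R|=0.52095 <1
  x=-3.371: |R|=0.48888 <1
  x=-8.471: |R|=1.02819 >1
  x=-8.037: |R|=1.00230 >1
So |R|<1 on (-8.0000, 0).

left endpoint -8.0000.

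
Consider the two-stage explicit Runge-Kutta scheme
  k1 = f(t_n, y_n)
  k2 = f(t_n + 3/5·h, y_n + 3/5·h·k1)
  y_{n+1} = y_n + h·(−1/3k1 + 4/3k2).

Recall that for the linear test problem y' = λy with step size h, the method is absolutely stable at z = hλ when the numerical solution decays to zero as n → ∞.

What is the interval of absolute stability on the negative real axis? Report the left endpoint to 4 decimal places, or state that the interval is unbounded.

z∈(-1.2500,0).

With y'=λy (z=hλ):
  k1=λy_n ⇒ h·k1=z·y_n;  k2=λ(1+3/5z)y_n ⇒ h·k2=z(1+3/5z)y_n
  y_{n+1}/y_n = 1 − 1/3z + 4/3z(1+3/5z) = 1 + z + 4/5z²
  ⇒ R(z) = 1 + z + 4/5z².

Need |R(x)|<1, x<0.
x=-1.03: |R|=0.8187
R=1: x+4/5x²=0 ⇒ x=−5/4=-1.2500; min R=1−1/(4·4/5)=0.6875>−1
Confirm numerically:
  x=-1.182: |R|=0.93570 <1
  x=-1.053: |R|=0.83405 <1
  x=-0.907: |R|=0.75112 <1
  x=-0.683: |R|=0.69019 <1
  x=-1.453: |R|=1.23597 >1
  x=-1.383: |R|=1.14715 >1
Interval (-1.2500, 0).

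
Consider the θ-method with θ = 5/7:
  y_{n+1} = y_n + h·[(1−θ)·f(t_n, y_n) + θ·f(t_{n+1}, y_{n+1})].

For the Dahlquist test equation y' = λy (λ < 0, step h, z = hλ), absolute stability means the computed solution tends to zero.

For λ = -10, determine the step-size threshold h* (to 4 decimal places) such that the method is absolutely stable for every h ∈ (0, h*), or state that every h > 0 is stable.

(−∞, 0) — no finite endpoint. Any h>0 works for λ=-10.

With y'=λy (z=hλ):
  y_{n+1} = y_n + z·[2/7·y_n + 5/7·y_{n+1}] ⇒ (1 − 5/7z)y_{n+1} = (1 + 2/7z)y_n
  R(z) = (1 + 2/7z)/(1 − 5/7z).

Need |R(x)|<1, x<0.
x=-1.7: |R|=0.2323
x=-2: |R|=0.1765
x=-10: |R|=0.2281
x=-100: |R|=0.3807
θ=5/7≥1/2 ⇒ |1+2/7x|<|1−5/7x| ∀x<0 ⇒ unbounded interval.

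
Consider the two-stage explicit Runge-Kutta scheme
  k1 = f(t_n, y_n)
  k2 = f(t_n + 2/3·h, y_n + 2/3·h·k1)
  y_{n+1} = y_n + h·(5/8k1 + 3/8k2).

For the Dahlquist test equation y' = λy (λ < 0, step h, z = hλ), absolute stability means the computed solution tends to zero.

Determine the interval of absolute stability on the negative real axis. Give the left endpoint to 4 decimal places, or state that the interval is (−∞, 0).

On y'=λy, z=hλ:
  k1=λy_n ⇒ h·k1=z·y_n;  k2=λ(1+2/3z)y_n ⇒ h·k2=z(1+2/3z)y_n
  y_{n+1}/y_n = 1 + 5/8z + 3/8z(1+2/3z) = 1 + z + 1/4z²
  so R(z) = 1 + z + 1/4z².

Solve |R(x)|<1 on ℝ⁻.
x=-1.53: |R|=0.0552
R=1: x+1/4x²=0 ⇒ x=−4=-4.0000; min R=1−1/(4·1/4)=0.0000>−1
Confirm numerically:
  x=-3.650: |R|=0.68062 <1
  x=-3.410: |R|=0.49703 <1
  x=-2.345: |R|=0.02976 <1
  x=-2.222: |R|=0.01232 <1
  x=-4.546: |R|=1.62053 >1
  x=-4.201: |R|=1.21110 >1
  x=-4.150: |R|=1.15563 >1
Interval (-4.0000, 0).

(-4.0000, 0).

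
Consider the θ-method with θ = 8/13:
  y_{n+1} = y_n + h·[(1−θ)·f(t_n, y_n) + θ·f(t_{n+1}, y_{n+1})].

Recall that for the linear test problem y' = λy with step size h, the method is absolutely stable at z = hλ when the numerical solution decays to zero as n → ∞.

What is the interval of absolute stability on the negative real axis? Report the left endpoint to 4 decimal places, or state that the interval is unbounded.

interval (−∞, 0).

On y'=λy, z=hλ:
  y_{n+1} = y_n + z·[5/13·y_n + 8/13·y_{n+1}] ⇒ (1 − 8/13z)y_{n+1} = (1 + 5/13z)y_n
  Hence R(z) = (1 + 5/13z)/(1 − 8/13z).

Need |R(x)|<1, x<0.
x=-1.79: |R|=0.1482
x=-2: |R|=0.1034
x=-10: |R|=0.3978
x=-100: |R|=0.5990
θ=8/13≥1/2 ⇒ |1+5/13x|<|1−8/13x| ∀x<0 ⇒ stable on all of ℝ⁻.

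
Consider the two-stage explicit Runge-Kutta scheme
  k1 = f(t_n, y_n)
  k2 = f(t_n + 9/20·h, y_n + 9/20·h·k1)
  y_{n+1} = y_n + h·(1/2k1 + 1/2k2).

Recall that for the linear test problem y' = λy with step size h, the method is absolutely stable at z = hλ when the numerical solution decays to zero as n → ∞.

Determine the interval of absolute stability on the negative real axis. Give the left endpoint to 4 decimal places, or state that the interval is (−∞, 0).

On y'=λy, z=hλ:
  k1=λy_n ⇒ h·k1=z·y_n;  k2=λ(1+9/20z)y_n ⇒ h·k2=z(1+9/20z)y_n
  y_{n+1}/y_n = 1 + 1/2z + 1/2z(1+9/20z) = 1 + z + 9/40z²
  Hence R(z) = 1 + z + 9/40z².

Find x<0 with |R(x)|<1.
x=-1.25: |R|=0.1016
R=1: x+9/40x²=0 ⇒ x=−40/9=-4.4444; min R=1−1/(4·9/40)=-0.1111>−1
Confirm numerically:
  x=-3.879: |R|=0.50649 <1
  x=-3.223: |R|=0.11424 <1
  x=-1.815: |R|=0.07380 <1
  x=-4.871: |R|=1.46749 >1
  x=-4.801: |R|=1.38516 >1
  x=-4.679: |R|=1.24693 >1
Stable set (-4.4444, 0).

(-4.4444, 0).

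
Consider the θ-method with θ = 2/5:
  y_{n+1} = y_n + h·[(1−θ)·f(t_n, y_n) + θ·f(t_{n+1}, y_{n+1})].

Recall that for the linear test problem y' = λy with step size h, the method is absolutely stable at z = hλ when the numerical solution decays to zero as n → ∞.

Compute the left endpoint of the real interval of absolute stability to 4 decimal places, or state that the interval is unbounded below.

left endpoint -10.0000.

Test eqn y'=λy, z=hλ:
  y_{n+1} = y_n + z·[3/5·y_n + 2/5·y_{n+1}] ⇒ (1 − 2/5z)y_{n+1} = (1 + 3/5z)y_n
  Hence R(z) = (1 + 3/5z)/(1 − 2/5z).

Boundary: |R(x)|=1, x<0.
x=-1.37: |R|=0.1150
R=−1: 1+3/5x = −1+2/5x ⇒ -1/5x=2 ⇒ x=2/(-1/5)=-10.0000
Confirm numerically:
  x=-7.693: |R|=0.88683 <1
  x=-6.272: |R|=0.78751 <1
  x=-5.734: |R|=0.74095 <1
  x=-4.999: |R|=0.66656 <1
  x=-10.490: |R|=1.01886 >1
  x=-10.227: |R|=1.00892 >1
So |R|<1 on (-10.0000, 0).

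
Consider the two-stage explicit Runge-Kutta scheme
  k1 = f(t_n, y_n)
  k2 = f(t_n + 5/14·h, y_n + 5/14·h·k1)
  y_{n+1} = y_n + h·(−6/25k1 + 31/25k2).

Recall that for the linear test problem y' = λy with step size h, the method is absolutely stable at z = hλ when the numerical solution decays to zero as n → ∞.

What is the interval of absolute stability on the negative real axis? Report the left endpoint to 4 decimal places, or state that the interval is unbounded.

(-2.2581, 0).

Test eqn y'=λy, z=hλ:
  k1=λy_n ⇒ h·k1=z·y_n;  k2=λ(1+5/14z)y_n ⇒ h·k2=z(1+5/14z)y_n
  y_{n+1}/y_n = 1 − 6/25z + 31/25z(1+5/14z) = 1 + z + 31/70z²
  so R(z) = 1 + z + 31/70z².

Find x<0 with |R(x)|<1.
x=-1.29: |R|=0.4470
R=1: x+31/70x²=0 ⇒ x=−70/31=-2.2581; min R=1−1/(4·31/70)=0.4355>−1
Confirm numerically:
  x=-1.684: |R|=0.57188 <1
  x=-1.543: |R|=0.51138 <1
  x=-1.346: |R|=0.45633 <1
  x=-1.330: |R|=0.45337 <1
  x=-2.472: |R|=1.23420 >1
  x=-2.447: |R|=1.20474 >1
Stable set (-2.2581, 0).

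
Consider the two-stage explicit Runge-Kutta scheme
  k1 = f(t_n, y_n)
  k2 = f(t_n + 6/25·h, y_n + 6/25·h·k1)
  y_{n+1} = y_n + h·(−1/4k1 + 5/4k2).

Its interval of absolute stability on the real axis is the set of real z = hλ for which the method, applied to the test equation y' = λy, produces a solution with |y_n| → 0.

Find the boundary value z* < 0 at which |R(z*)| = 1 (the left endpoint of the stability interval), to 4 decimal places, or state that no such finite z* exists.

left endpoint -3.3333.

Test eqn y'=λy, z=hλ:
  k1=λy_n ⇒ h·k1=z·y_n;  k2=λ(1+6/25z)y_n ⇒ h·k2=z(1+6/25z)y_n
  y_{n+1}/y_n = 1 − 1/4z + 5/4z(1+6/25z) = 1 + z + 3/10z²
  so R(z) = 1 + z + 3/10z².

Boundary: |R(x)|=1, x<0.
x=-0.69: |R|=0.4528
R=1: x+3/10x²=0 ⇒ x=−10/3=-3.3333; min R=1−1/(4·3/10)=0.1667>−1
Confirm numerically:
  x=-3.295: |R|=0.96211 <1
  x=-2.446: |R|=0.34887 <1
  x=-1.655: |R|=0.16671 <1
  x=-3.779: |R|=1.50525 >1
  x=-3.559: |R|=1.24094 >1
So |R|<1 on (-3.3333, 0).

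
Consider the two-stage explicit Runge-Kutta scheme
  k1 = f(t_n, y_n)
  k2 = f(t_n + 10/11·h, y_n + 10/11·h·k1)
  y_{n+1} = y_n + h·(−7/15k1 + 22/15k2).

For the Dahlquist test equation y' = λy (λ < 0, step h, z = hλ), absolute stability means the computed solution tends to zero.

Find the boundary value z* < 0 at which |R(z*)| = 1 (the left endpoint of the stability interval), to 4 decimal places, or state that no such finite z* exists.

z* = -0.7500.

With y'=λy (z=hλ):
  k1=λy_n ⇒ h·k1=z·y_n;  k2=λ(1+10/11z)y_n ⇒ h·k2=z(1+10/11z)y_n
  y_{n+1}/y_n = 1 − 7/15z + 22/15z(1+10/11z) = 1 + z + 4/3z²
  R(z) = 1 + z + 4/3z².

Solve |R(x)|<1 on ℝ⁻.
x=-1.54: |R|=2.6221
R=1: x+4/3x²=0 ⇒ x=−3/4=-0.7500; min R=1−1/(4·4/3)=0.8125>−1
Confirm numerically:
  x=-0.560: |R|=0.85813 <1
  x=-0.369: |R|=0.81255 <1
  x=-0.305: |R|=0.81903 <1
  x=-1.267: |R|=1.87339 >1
  x=-0.995: |R|=1.32503 >1
So |R|<1 on (-0.7500, 0).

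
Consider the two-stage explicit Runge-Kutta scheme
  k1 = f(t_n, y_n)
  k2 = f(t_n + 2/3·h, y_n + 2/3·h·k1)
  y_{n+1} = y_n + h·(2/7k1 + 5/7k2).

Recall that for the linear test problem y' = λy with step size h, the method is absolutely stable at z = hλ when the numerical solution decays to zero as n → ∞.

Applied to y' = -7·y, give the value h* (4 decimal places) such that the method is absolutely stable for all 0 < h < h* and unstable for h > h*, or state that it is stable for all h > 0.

Test eqn y'=λy, z=hλ:
  k1=λy_n ⇒ h·k1=z·y_n;  k2=λ(1+2/3z)y_n ⇒ h·k2=z(1+2/3z)y_n
  y_{n+1}/y_n = 1 + 2/7z + 5/7z(1+2/3z) = 1 + z + 10/21z²
  R(z) = 1 + z + 10/21z².

Solve |R(x)|<1 on ℝ⁻.
x=-1.78: |R|=0.7288
R=1: x+10/21x²=0 ⇒ x=−21/10=-2.1000; min R=1−1/(4·10/21)=0.4750>−1
Confirm numerically:
  x=-1.914: |R|=0.83047 <1
  x=-1.428: |R|=0.54304 <1
  x=-1.207: |R|=0.48674 <1
  x=-1.011: |R|=0.47572 <1
  x=-2.185: |R|=1.08844 >1
  x=-2.140: |R|=1.04076 >1
Interval (-2.1000, 0).

(-2.1000,0); λ=-7 ⇒ h* = (21/10)/7 = 0.3000.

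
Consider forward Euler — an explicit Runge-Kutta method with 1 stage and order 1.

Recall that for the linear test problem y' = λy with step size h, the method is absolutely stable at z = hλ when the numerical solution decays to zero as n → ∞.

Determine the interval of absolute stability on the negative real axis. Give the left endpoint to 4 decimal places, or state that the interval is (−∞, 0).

(-2.0000, 0).

On y'=λy, z=hλ:
  order 1, 1-stage ⇒ R(z)=1+z
  (e.g. R(-0.85)=0.15000, |R|=0.15000)

Boundary: |R(x)|=1, x<0.
x=-0.85: |R|=0.1500
|R(-2.07)|=1.0700 |R(-1.55)|=0.5500 |R(-0.72)|=0.2800
Bisect:
  x_lo=-2.8610 |R|=1.8610  x_hi=-0.1051 |R|=0.8949
  mid=-1.48302 |R|=0.48302 →hi
  mid=-2.17200 |R|=1.17200 →lo
  mid=-1.82751 |R|=0.82751 →hi
  mid=-1.99975 |R|=0.99975 →hi
  mid=-2.08587 |R|=1.08587 →lo
  mid=-2.04281 |R|=1.04281 →lo
  mid=-2.02128 |R|=1.02128 →lo
  ...
  [-2.00009,-1.99992] ⇒ x*=-2.0000
Stable set (-2.0000, 0).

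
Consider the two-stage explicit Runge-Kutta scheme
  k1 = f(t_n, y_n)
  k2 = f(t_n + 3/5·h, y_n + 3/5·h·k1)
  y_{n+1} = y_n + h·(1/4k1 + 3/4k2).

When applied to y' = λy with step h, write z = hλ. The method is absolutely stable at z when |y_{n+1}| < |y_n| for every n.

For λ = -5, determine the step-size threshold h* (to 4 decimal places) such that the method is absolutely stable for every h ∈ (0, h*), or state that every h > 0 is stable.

Test eqn y'=λy, z=hλ:
  k1=λy_n ⇒ h·k1=z·y_n;  k2=λ(1+3/5z)y_n ⇒ h·k2=z(1+3/5z)y_n
  y_{n+1}/y_n = 1 + 1/4z + 3/4z(1+3/5z) = 1 + z + 9/20z²
  R(z) = 1 + z + 9/20z².

Boundary: |R(x)|=1, x<0.
x=-0.31: |R|=0.7332
R=1: x+9/20x²=0 ⇒ x=−20/9=-2.2222; min R=1−1/(4·9/20)=0.4444>−1
Confirm numerically:
  x=-1.911: |R|=0.73236 <1
  x=-1.695: |R|=0.59786 <1
  x=-1.621: |R|=0.56144 <1
  x=-1.280: |R|=0.45728 <1
  x=-2.820: |R|=1.75858 >1
  x=-2.540: |R|=1.36322 >1
Stable set (-2.2222, 0).

(-2.2222,0); λ=-5 ⇒ h* = (20/9)/5 = 0.4444.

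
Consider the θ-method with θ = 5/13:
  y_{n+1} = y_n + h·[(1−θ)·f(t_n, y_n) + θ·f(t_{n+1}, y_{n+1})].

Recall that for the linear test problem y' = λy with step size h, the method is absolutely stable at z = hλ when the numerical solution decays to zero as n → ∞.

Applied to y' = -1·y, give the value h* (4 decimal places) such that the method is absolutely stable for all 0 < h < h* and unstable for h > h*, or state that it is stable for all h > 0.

On y'=λy, z=hλ:
  y_{n+1} = y_n + z·[8/13·y_n + 5/13·y_{n+1}] ⇒ (1 − 5/13z)y_{n+1} = (1 + 8/13z)y_n
  Hence R(z) = (1 + 8/13z)/(1 − 5/13z).

Find x<0 with |R(x)|<1.
x=-0.54: |R|=0.5529
R=−1: 1+8/13x = −1+5/13x ⇒ -3/13x=2 ⇒ x=2/(-3/13)=-8.6667
Confirm numerically:
  x=-8.289: |R|=0.97919 <1
  x=-6.733: |R|=0.87569 <1
  x=-4.457: |R|=0.64209 <1
  x=-4.326: |R|=0.62397 <1
  x=-9.253: |R|=1.02968 >1
  x=-8.839: |R|=1.00904 >1
So |R|<1 on (-8.6667, 0).

(-8.6667,0); λ=-1 ⇒ h* = (26/3)/1 = 8.6667.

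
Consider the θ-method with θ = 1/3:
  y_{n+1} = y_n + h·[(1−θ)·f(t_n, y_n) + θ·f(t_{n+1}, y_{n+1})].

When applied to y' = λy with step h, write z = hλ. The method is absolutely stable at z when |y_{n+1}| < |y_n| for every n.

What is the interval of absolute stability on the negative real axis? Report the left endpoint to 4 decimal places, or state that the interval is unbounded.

(-6.0000, 0).

On y'=λy, z=hλ:
  y_{n+1} = y_n + z·[2/3·y_n + 1/3·y_{n+1}] ⇒ (1 − 1/3z)y_{n+1} = (1 + 2/3z)y_n
  ⇒ R(z) = (1 + 2/3z)/(1 − 1/3z).

Solve |R(x)|<1 on ℝ⁻.
x=-0.66: |R|=0.4590
R=−1: 1+2/3x = −1+1/3x ⇒ -1/3x=2 ⇒ x=2/(-1/3)=-6.0000
Confirm numerically:
  x=-4.530: |R|=0.80478 <1
  x=-4.031: |R|=0.71995 <1
  x=-3.498: |R|=0.61496 <1
  x=-6.554: |R|=1.05799 >1
  x=-6.084: |R|=1.00925 >1
Stable set (-6.0000, 0).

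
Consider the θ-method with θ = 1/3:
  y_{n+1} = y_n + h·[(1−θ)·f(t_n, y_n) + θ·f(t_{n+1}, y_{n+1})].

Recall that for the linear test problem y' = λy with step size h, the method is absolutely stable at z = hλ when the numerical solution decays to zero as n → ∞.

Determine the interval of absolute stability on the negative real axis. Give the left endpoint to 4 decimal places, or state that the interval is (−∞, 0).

z∈(-6.0000,0).

Test eqn y'=λy, z=hλ:
  y_{n+1} = y_n + z·[2/3·y_n + 1/3·y_{n+1}] ⇒ (1 − 1/3z)y_{n+1} = (1 + 2/3z)y_n
  Hence R(z) = (1 + 2/3z)/(1 − 1/3z).

Need |R(x)|<1, x<0.
x=-1.58: |R|=0.0349
R=−1: 1+2/3x = −1+1/3x ⇒ -1/3x=2 ⇒ x=2/(-1/3)=-6.0000
Confirm numerically:
  x=-4.363: |R|=0.77767 <1
  x=-4.014: |R|=0.71685 <1
  x=-3.027: |R|=0.50672 <1
  x=-2.652: |R|=0.40764 <1
  x=-6.467: |R|=1.04933 >1
  x=-6.172: |R|=1.01875 >1
So |R|<1 on (-6.0000, 0).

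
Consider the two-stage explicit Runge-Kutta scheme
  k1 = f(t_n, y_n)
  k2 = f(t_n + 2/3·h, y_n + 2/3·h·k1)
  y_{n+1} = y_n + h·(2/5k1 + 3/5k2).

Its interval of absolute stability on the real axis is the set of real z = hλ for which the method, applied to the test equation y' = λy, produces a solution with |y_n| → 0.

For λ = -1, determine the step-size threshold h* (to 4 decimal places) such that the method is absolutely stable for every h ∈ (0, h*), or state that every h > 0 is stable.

(-2.5000,0); λ=-1 ⇒ h* = (5/2)/1 = 2.5000.

Test eqn y'=λy, z=hλ:
  k1=λy_n ⇒ h·k1=z·y_n;  k2=λ(1+2/3z)y_n ⇒ h·k2=z(1+2/3z)y_n
  y_{n+1}/y_n = 1 + 2/5z + 3/5z(1+2/3z) = 1 + z + 2/5z²
  R(z) = 1 + z + 2/5z².

Find x<0 with |R(x)|<1.
x=-0.54: |R|=0.5766
R=1: x+2/5x²=0 ⇒ x=−5/2=-2.5000; min R=1−1/(4·2/5)=0.3750>−1
Confirm numerically:
  x=-2.308: |R|=0.82275 <1
  x=-2.284: |R|=0.80266 <1
  x=-1.930: |R|=0.55996 <1
  x=-1.069: |R|=0.38810 <1
  x=-2.876: |R|=1.43255 >1
  x=-2.675: |R|=1.18725 >1
Stable set (-2.5000, 0).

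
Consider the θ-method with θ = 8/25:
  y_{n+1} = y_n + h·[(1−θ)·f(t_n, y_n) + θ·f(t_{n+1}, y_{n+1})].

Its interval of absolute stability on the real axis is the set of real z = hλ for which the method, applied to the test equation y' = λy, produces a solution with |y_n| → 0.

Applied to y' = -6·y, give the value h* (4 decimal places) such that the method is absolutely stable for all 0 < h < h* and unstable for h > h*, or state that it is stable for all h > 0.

Test eqn y'=λy, z=hλ:
  y_{n+1} = y_n + z·[17/25·y_n + 8/25·y_{n+1}] ⇒ (1 − 8/25z)y_{n+1} = (1 + 17/25z)y_n
  R(z) = (1 + 17/25z)/(1 − 8/25z).

Need |R(x)|<1, x<0.
x=-1.49: |R|=0.0089
R=−1: 1+17/25x = −1+8/25x ⇒ -9/25x=2 ⇒ x=2/(-9/25)=-5.5556
Confirm numerically:
  x=-5.412: |R|=0.98108 <1
  x=-3.150: |R|=0.56873 <1
  x=-2.357: |R|=0.34360 <1
  x=-2.235: |R|=0.30306 <1
  x=-6.101: |R|=1.06651 >1
  x=-5.965: |R|=1.05067 >1
  x=-5.829: |R|=1.03436 >1
Stable set (-5.5556, 0).

(-5.5556,0); λ=-6 ⇒ h* = (50/9)/6 = 0.9259.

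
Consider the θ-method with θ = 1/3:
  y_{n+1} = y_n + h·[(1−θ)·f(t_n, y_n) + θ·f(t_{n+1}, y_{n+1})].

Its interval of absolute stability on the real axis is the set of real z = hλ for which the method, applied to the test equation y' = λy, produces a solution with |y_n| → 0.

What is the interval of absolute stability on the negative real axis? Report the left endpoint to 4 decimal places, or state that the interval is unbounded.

(-6.0000, 0).

With y'=λy (z=hλ):
  y_{n+1} = y_n + z·[2/3·y_n + 1/3·y_{n+1}] ⇒ (1 − 1/3z)y_{n+1} = (1 + 2/3z)y_n
  ⇒ R(z) = (1 + 2/3z)/(1 − 1/3z).

Solve |R(x)|<1 on ℝ⁻.
x=-0.82: |R|=0.3560
R=−1: 1+2/3x = −1+1/3x ⇒ -1/3x=2 ⇒ x=2/(-1/3)=-6.0000
Confirm numerically:
  x=-5.118: |R|=0.89135 <1
  x=-4.761: |R|=0.84036 <1
  x=-4.662: |R|=0.82537 <1
  x=-2.588: |R|=0.38941 <1
  x=-6.522: |R|=1.05482 >1
  x=-6.150: |R|=1.01639 >1
Stable set (-6.0000, 0).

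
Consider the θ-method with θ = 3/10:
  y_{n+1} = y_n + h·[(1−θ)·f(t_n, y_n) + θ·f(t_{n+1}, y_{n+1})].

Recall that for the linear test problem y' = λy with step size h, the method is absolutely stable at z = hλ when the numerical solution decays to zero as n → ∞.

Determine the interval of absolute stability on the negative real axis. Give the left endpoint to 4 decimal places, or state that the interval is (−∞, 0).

z∈(-5.0000,0).

Test eqn y'=λy, z=hλ:
  y_{n+1} = y_n + z·[7/10·y_n + 3/10·y_{n+1}] ⇒ (1 − 3/10z)y_{n+1} = (1 + 7/10z)y_n
  so R(z) = (1 + 7/10z)/(1 − 3/10z).

Boundary: |R(x)|=1, x<0.
x=-0.8: |R|=0.3548
R=−1: 1+7/10x = −1+3/10x ⇒ -2/5x=2 ⇒ x=2/(-2/5)=-5.0000
Confirm numerically:
  x=-4.801: |R|=0.96738 <1
  x=-4.274: |R|=0.87275 <1
  x=-3.412: |R|=0.68610 <1
  x=-5.481: |R|=1.07276 >1
  x=-5.225: |R|=1.03505 >1
  x=-5.158: |R|=1.02481 >1
Stable set (-5.0000, 0).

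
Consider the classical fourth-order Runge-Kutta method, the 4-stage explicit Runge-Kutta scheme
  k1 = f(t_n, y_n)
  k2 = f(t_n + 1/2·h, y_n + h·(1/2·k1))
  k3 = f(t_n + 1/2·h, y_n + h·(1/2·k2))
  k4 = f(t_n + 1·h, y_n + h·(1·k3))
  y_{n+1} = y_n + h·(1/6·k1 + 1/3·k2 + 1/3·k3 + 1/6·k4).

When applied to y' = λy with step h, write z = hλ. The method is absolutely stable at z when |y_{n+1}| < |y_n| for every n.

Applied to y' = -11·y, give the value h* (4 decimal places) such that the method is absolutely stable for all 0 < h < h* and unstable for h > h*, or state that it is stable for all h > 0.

Test eqn y'=λy, z=hλ:
  order 4, 4-stage ⇒ R(z)=1+z+z^2/2+z^3/6+z^4/24
  (e.g. R(-0.32)=0.72618, |R|=0.72618)

Need |R(x)|<1, x<0.
x=-0.32: |R|=0.7262
|R(-1.47)|=0.2756 |R(-1.14)|=0.3332 |R(-0.54)|=0.5831
Bisect:
  x_lo=-3.1418 |R|=1.6848  x_hi=-0.2573 |R|=0.7732
  mid=-1.69956 |R|=0.27414 →hi
  mid=-2.42069 |R|=0.57577 →hi
  mid=-2.78126 |R|=0.99393 →hi
  mid=-2.96154 |R|=1.29991 →lo
  mid=-2.87140 |R|=1.13777 →lo
  mid=-2.82633 |R|=1.06365 →lo
  mid=-2.80379 |R|=1.02825 →lo
  ...
  [-2.78531,-2.78513] ⇒ x*=-2.7853
Interval (-2.7853, 0).

(-2.7853,0); λ=-11 ⇒ h* = 0.2532.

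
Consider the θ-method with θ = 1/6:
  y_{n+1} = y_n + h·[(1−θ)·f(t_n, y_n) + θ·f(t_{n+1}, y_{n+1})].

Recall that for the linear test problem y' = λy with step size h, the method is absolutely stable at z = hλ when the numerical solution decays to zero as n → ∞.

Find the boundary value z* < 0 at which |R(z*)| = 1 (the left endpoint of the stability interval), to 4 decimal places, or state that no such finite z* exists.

z* = -3.0000.

Set f=λy, z=hλ:
  y_{n+1} = y_n + z·[5/6·y_n + 1/6·y_{n+1}] ⇒ (1 − 1/6z)y_{n+1} = (1 + 5/6z)y_n
  so R(z) = (1 + 5/6z)/(1 − 1/6z).

Need |R(x)|<1, x<0.
x=-1.73: |R|=0.3428
R=−1: 1+5/6x = −1+1/6x ⇒ -2/3x=2 ⇒ x=2/(-2/3)=-3.0000
Confirm numerically:
  x=-2.845: |R|=0.92990 <1
  x=-1.726: |R|=0.34041 <1
  x=-1.538: |R|=0.22420 <1
  x=-1.237: |R|=0.02556 <1
  x=-3.404: |R|=1.17184 >1
  x=-3.286: |R|=1.12320 >1
So |R|<1 on (-3.0000, 0).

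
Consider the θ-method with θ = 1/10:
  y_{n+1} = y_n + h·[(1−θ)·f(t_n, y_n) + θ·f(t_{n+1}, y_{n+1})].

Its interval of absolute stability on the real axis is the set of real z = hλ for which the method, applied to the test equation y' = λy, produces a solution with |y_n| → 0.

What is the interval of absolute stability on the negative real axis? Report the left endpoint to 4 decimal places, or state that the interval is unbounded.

(-2.5000, 0).

Set f=λy, z=hλ:
  y_{n+1} = y_n + z·[9/10·y_n + 1/10·y_{n+1}] ⇒ (1 − 1/10z)y_{n+1} = (1 + 9/10z)y_n
  Hence R(z) = (1 + 9/10z)/(1 − 1/10z).

Solve |R(x)|<1 on ℝ⁻.
x=-1.29: |R|=0.1426
R=−1: 1+9/10x = −1+1/10x ⇒ -4/5x=2 ⇒ x=2/(-4/5)=-2.5000
Confirm numerically:
  x=-2.348: |R|=0.90152 <1
  x=-2.330: |R|=0.88970 <1
  x=-1.478: |R|=0.28768 <1
  x=-1.034: |R|=0.06290 <1
  x=-2.751: |R|=1.15748 >1
  x=-2.606: |R|=1.06727 >1
So |R|<1 on (-2.5000, 0).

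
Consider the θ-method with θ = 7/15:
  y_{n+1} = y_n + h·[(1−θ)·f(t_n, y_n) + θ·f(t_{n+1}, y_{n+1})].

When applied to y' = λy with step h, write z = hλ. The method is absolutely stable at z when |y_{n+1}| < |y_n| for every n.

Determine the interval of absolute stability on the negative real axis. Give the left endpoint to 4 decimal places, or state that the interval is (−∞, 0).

Test eqn y'=λy, z=hλ:
  y_{n+1} = y_n + z·[8/15·y_n + 7/15·y_{n+1}] ⇒ (1 − 7/15z)y_{n+1} = (1 + 8/15z)y_n
  ⇒ R(z) = (1 + 8/15z)/(1 − 7/15z).

Need |R(x)|<1, x<0.
x=-0.57: |R|=0.5498
R=−1: 1+8/15x = −1+7/15x ⇒ -1/15x=2 ⇒ x=2/(-1/15)=-30.0000
Confirm numerically:
  x=-28.148: |R|=0.99127 <1
  x=-15.828: |R|=0.88734 <1
  x=-14.232: |R|=0.86244 <1
  x=-30.515: |R|=1.00225 >1
  x=-30.045: |R|=1.00020 >1
  x=-30.044: |R|=1.00020 >1
Interval (-30.0000, 0).

z∈(-30.0000,0).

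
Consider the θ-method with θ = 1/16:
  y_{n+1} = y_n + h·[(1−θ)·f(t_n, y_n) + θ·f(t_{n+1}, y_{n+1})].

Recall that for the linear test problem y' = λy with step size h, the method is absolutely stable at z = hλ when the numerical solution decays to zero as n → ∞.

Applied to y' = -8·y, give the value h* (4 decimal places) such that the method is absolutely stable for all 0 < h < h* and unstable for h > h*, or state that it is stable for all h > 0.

With y'=λy (z=hλ):
  y_{n+1} = y_n + z·[15/16·y_n + 1/16·y_{n+1}] ⇒ (1 − 1/16z)y_{n+1} = (1 + 15/16z)y_n
  so R(z) = (1 + 15/16z)/(1 − 1/16z).

Boundary: |R(x)|=1, x<0.
x=-0.65: |R|=0.3754
R=−1: 1+15/16x = −1+1/16x ⇒ -7/8x=2 ⇒ x=2/(-7/8)=-2.2857
Confirm numerically:
  x=-2.245: |R|=0.96876 <1
  x=-1.533: |R|=0.39896 <1
  x=-1.476: |R|=0.35134 <1
  x=-0.921: |R|=0.12913 <1
  x=-2.824: |R|=1.40034 >1
  x=-2.646: |R|=1.27051 >1
  x=-2.616: |R|=1.24839 >1
Stable set (-2.2857, 0).

(-2.2857,0); λ=-8 ⇒ h* = (16/7)/8 = 0.2857.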